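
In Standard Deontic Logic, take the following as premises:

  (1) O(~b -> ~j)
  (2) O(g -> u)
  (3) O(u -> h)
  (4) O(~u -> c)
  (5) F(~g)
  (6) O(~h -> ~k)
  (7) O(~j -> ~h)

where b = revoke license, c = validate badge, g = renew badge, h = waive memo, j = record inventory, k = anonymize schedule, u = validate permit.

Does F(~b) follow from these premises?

Premise 5, F(~g), is equivalent to O(g).
Premise 2 is O(g -> u); since O(g), deontic closure gives O(u).
Applying K to premise 3 (O(u -> h)) and O(u) yields O(h).
The contrapositive of premise 7 (O(~j -> ~h)) is O(h -> j), and O(h) is already established, so O(j).
Premise 1 is O(~b -> ~j); contrapositively O(j -> b). Since O(j) holds, K gives O(b).
Premises 4, 6 do not contribute to this derivation.
So O(b) holds, i.e. F(~b). The claim follows.

Yes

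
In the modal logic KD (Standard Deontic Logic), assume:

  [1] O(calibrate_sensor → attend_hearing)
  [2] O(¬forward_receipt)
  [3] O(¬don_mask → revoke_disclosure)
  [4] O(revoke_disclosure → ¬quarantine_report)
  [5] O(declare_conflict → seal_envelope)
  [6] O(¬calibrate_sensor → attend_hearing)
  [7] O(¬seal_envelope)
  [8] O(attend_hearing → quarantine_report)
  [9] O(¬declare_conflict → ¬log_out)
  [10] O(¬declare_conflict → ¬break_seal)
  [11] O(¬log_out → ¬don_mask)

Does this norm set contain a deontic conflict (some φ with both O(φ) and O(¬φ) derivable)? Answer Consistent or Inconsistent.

Inconsistent

By case analysis on ¬calibrate_sensor: premise 6 gives O(¬calibrate_sensor → attend_hearing) and premise 1 gives O(calibrate_sensor → attend_hearing), so O(attend_hearing) either way.
Premise 8 is O(attend_hearing → quarantine_report); since O(attend_hearing), deontic closure gives O(quarantine_report).
The contrapositive of premise 4 (O(revoke_disclosure → ¬quarantine_report)) is O(quarantine_report → ¬revoke_disclosure), and O(quarantine_report) is already established, so O(¬revoke_disclosure).
The contrapositive of premise 3 (O(¬don_mask → revoke_disclosure)) is O(¬revoke_disclosure → don_mask), and O(¬revoke_disclosure) is already established, so O(don_mask).
Premise 11 is O(¬log_out → ¬don_mask); contrapositively O(don_mask → log_out). Since O(don_mask) holds, K gives O(log_out).
The contrapositive of premise 9 (O(¬declare_conflict → ¬log_out)) is O(log_out → declare_conflict), and O(log_out) is already established, so O(declare_conflict).
Premise 5 is O(declare_conflict → seal_envelope); since O(declare_conflict), deontic closure gives O(seal_envelope).
However, premise 7 gives O(¬seal_envelope).
We now have both O(seal_envelope) and O(¬seal_envelope) — seal_envelope is simultaneously obligatory and forbidden, violating the D-axiom.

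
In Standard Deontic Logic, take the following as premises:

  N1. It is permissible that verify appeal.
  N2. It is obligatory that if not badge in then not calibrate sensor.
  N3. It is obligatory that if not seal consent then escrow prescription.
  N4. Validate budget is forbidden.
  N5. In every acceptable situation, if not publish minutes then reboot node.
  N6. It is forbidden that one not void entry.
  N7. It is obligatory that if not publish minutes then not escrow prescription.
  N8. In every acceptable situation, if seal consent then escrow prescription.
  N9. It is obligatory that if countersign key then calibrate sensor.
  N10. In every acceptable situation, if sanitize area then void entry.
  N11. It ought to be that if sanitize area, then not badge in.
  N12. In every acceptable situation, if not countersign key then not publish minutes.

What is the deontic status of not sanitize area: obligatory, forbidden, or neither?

Obligatory

By case analysis on ¬seal_consent: premise 3 gives O(¬seal_consent → escrow_prescription) and premise 8 gives O(seal_consent → escrow_prescription), so O(escrow_prescription) either way.
Premise 7 is O(¬publish_minutes → ¬escrow_prescription); contrapositively O(escrow_prescription → publish_minutes). Since O(escrow_prescription) holds, K gives O(publish_minutes).
Premise 12, O(¬countersign_key → ¬publish_minutes), contraposes to O(publish_minutes → countersign_key); with O(publish_minutes) we get O(countersign_key).
With premise 9, O(countersign_key → calibrate_sensor), the K-axiom yields O(calibrate_sensor).
Premise 2, O(¬badge_in → ¬calibrate_sensor), contraposes to O(calibrate_sensor → badge_in); with O(calibrate_sensor) we get O(badge_in).
The contrapositive of premise 11 (O(sanitize_area → ¬badge_in)) is O(badge_in → ¬sanitize_area), and O(badge_in) is already established, so O(¬sanitize_area).
Premises 1, 4, 5, 6, 10 do not contribute to this derivation.
Hence ¬sanitize_area is obligatory.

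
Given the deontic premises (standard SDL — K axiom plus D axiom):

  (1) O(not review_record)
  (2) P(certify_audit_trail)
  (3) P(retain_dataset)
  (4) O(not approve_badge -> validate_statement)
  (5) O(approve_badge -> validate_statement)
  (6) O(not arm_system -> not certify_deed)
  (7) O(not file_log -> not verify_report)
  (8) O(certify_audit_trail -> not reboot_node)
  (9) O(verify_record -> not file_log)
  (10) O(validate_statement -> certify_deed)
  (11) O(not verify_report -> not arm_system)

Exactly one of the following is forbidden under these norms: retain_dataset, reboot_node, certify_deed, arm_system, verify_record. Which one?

verify_record

Premises 5 and 4 cover both cases: O(approve_badge -> validate_statement) and O(not approve_badge -> validate_statement). Since approve_badge ∨ not approve_badge is a tautology, O(validate_statement) follows.
Premise 10 is O(validate_statement -> certify_deed); since O(validate_statement), deontic closure gives O(certify_deed).
Premise 6 is O(not arm_system -> not certify_deed); contrapositively O(certify_deed -> arm_system). Since O(certify_deed) holds, K gives O(arm_system).
Premise 11, O(not verify_report -> not arm_system), contraposes to O(arm_system -> verify_report); with O(arm_system) we get O(verify_report).
The contrapositive of premise 7 (O(not file_log -> not verify_report)) is O(verify_report -> file_log), and O(verify_report) is already established, so O(file_log).
Premise 9, O(verify_record -> not file_log), contraposes to O(file_log -> not verify_record); with O(file_log) we get O(not verify_record).
So O(not verify_record) holds, i.e. verify_record is forbidden. None of the other listed options is forbidden under the premises.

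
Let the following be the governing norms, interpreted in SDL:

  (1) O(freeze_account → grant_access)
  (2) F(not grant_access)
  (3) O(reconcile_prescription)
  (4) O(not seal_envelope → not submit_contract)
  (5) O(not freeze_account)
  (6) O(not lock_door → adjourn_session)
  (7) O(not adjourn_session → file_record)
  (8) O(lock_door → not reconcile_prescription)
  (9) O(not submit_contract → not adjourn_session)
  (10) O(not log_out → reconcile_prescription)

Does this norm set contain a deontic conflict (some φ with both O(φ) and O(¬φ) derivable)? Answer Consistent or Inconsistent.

Consistent

Premise 1 is O(freeze_account → grant_access); even if O(grant_access) held, inferring O(freeze_account) would be affirming the consequent — invalid.
So O(freeze_account) is not derivable, and the apparent clash with O(not freeze_account) does not arise.
A world satisfying every obligation exists (e.g. adjourn_session=true, file_record=false, freeze_account=false, grant_access=true, lock_door=false, log_out=false, reconcile_prescription=true, seal_envelope=true, submit_contract=true); no atom is both obligatory and forbidden, so the set is consistent.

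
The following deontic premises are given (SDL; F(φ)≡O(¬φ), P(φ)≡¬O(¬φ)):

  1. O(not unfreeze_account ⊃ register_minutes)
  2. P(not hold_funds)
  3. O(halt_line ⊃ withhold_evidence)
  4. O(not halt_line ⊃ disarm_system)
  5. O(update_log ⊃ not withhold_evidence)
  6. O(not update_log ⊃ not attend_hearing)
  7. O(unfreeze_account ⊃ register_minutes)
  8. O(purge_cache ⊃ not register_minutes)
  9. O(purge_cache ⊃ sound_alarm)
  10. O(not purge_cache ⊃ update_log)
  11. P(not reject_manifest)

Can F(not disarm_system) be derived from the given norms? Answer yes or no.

Premises 7 and 1 are O(unfreeze_account ⊃ register_minutes) and O(not unfreeze_account ⊃ register_minutes); every ideal world satisfies unfreeze_account or not unfreeze_account, so in either case register_minutes holds — hence O(register_minutes).
Premise 8, O(purge_cache ⊃ not register_minutes), contraposes to O(register_minutes ⊃ not purge_cache); with O(register_minutes) we get O(not purge_cache).
Premise 10 is O(not purge_cache ⊃ update_log); since O(not purge_cache), deontic closure gives O(update_log).
With premise 5, O(update_log ⊃ not withhold_evidence), the K-axiom yields O(not withhold_evidence).
The contrapositive of premise 3 (O(halt_line ⊃ withhold_evidence)) is O(not withhold_evidence ⊃ not halt_line), and O(not withhold_evidence) is already established, so O(not halt_line).
Premise 4 is O(not halt_line ⊃ disarm_system); since O(not halt_line), deontic closure gives O(disarm_system).
Premises 2, 6, 9, 11 do not contribute to this derivation.
So O(disarm_system) holds, i.e. F(not disarm_system). The claim follows.

Yes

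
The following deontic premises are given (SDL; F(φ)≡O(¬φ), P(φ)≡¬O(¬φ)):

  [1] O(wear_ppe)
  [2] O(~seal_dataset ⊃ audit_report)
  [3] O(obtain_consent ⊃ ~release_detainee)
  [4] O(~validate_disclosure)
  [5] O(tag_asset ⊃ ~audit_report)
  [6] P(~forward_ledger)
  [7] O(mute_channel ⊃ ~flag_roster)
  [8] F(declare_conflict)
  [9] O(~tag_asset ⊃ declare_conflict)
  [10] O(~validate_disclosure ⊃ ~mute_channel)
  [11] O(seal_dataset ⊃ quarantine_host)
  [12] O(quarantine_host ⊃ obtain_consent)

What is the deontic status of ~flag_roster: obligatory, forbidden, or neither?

Neither

Premise 7 is O(mute_channel ⊃ ~flag_roster), but O(mute_channel) is not derivable from the premises, so it does not yield O(~flag_roster).
No premise or chain of K-axiom applications forces O(~flag_roster), and none forces O(flag_roster). So ~flag_roster is neither obligatory nor forbidden under these norms.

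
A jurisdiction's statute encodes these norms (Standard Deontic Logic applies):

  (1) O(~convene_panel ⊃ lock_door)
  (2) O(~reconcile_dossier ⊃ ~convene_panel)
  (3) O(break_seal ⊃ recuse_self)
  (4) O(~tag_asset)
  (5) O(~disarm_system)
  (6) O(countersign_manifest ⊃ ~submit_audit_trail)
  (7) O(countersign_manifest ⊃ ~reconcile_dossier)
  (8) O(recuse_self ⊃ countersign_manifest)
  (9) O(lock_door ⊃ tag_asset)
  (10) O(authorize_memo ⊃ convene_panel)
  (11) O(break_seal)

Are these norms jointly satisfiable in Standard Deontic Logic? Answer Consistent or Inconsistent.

Inconsistent

Premise 4 gives O(~tag_asset).
Premise 9, O(lock_door ⊃ tag_asset), contraposes to O(~tag_asset ⊃ ~lock_door); with O(~tag_asset) we get O(~lock_door).
Premise 1, O(~convene_panel ⊃ lock_door), contraposes to O(~lock_door ⊃ convene_panel); with O(~lock_door) we get O(convene_panel).
Premise 2 is O(~reconcile_dossier ⊃ ~convene_panel); contrapositively O(convene_panel ⊃ reconcile_dossier). Since O(convene_panel) holds, K gives O(reconcile_dossier).
Premise 7, O(countersign_manifest ⊃ ~reconcile_dossier), contraposes to O(reconcile_dossier ⊃ ~countersign_manifest); with O(reconcile_dossier) we get O(~countersign_manifest).
Premise 8 is O(recuse_self ⊃ countersign_manifest); contrapositively O(~countersign_manifest ⊃ ~recuse_self). Since O(~countersign_manifest) holds, K gives O(~recuse_self).
The contrapositive of premise 3 (O(break_seal ⊃ recuse_self)) is O(~recuse_self ⊃ ~break_seal), and O(~recuse_self) is already established, so O(~break_seal).
However, premise 11 gives O(break_seal).
We now have both O(~break_seal) and O(break_seal) — break_seal is simultaneously obligatory and forbidden, violating the D-axiom.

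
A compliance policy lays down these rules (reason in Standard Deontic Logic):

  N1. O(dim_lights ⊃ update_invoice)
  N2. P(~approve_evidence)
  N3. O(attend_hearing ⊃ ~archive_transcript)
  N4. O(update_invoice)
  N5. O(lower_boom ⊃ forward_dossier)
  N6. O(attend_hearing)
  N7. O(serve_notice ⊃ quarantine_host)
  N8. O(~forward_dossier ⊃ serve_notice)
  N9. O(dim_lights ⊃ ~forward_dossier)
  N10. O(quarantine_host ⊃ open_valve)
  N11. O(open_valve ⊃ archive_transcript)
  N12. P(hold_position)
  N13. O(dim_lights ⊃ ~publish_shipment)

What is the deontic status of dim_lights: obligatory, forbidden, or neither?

Forbidden

Premise 6 states O(attend_hearing) outright.
Premise 3 is O(attend_hearing ⊃ ~archive_transcript); since O(attend_hearing), deontic closure gives O(~archive_transcript).
Premise 11, O(open_valve ⊃ archive_transcript), contraposes to O(~archive_transcript ⊃ ~open_valve); with O(~archive_transcript) we get O(~open_valve).
The contrapositive of premise 10 (O(quarantine_host ⊃ open_valve)) is O(~open_valve ⊃ ~quarantine_host), and O(~open_valve) is already established, so O(~quarantine_host).
Premise 7 is O(serve_notice ⊃ quarantine_host); contrapositively O(~quarantine_host ⊃ ~serve_notice). Since O(~quarantine_host) holds, K gives O(~serve_notice).
Premise 8 is O(~forward_dossier ⊃ serve_notice); contrapositively O(~serve_notice ⊃ forward_dossier). Since O(~serve_notice) holds, K gives O(forward_dossier).
The contrapositive of premise 9 (O(dim_lights ⊃ ~forward_dossier)) is O(forward_dossier ⊃ ~dim_lights), and O(forward_dossier) is already established, so O(~dim_lights).
Premises 1, 2, 4, 5, 12, 13 do not contribute to this derivation.
Thus O(~dim_lights), which is F(dim_lights): dim_lights is forbidden.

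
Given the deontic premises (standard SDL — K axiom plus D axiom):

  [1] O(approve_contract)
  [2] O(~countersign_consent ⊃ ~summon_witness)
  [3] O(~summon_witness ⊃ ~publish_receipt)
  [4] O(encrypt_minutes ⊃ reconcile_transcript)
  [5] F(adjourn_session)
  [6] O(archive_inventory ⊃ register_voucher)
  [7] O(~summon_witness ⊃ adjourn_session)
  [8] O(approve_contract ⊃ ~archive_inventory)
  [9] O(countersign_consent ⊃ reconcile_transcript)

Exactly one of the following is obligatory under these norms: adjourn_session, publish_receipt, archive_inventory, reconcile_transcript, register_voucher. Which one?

reconcile_transcript

F(adjourn_session) at premise 5 means O(~adjourn_session).
The contrapositive of premise 7 (O(~summon_witness ⊃ adjourn_session)) is O(~adjourn_session ⊃ summon_witness), and O(~adjourn_session) is already established, so O(summon_witness).
Premise 2, O(~countersign_consent ⊃ ~summon_witness), contraposes to O(summon_witness ⊃ countersign_consent); with O(summon_witness) we get O(countersign_consent).
Applying K to premise 9 (O(countersign_consent ⊃ reconcile_transcript)) and O(countersign_consent) yields O(reconcile_transcript).
So O(reconcile_transcript) holds — reconcile_transcript is obligatory. None of the other listed options is made obligatory by any chain of premises.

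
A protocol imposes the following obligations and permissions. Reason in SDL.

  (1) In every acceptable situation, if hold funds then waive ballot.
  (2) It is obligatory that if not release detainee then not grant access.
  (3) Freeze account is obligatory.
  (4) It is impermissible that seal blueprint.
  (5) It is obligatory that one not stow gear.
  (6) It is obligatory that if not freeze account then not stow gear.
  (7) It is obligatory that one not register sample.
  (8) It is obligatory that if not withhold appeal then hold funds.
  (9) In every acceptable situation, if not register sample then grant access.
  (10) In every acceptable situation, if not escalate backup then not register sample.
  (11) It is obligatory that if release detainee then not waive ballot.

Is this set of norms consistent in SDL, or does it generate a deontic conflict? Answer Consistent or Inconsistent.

Consistent

Premise 6 is O(¬freeze_account → ¬stow_gear); even if O(¬stow_gear) held, inferring O(¬freeze_account) would be affirming the consequent — invalid.
So O(¬freeze_account) is not derivable, and the apparent clash with O(freeze_account) does not arise.
A world satisfying every obligation exists (e.g. escalate_backup=false, freeze_account=true, grant_access=true, hold_funds=false, register_sample=false, release_detainee=true, seal_blueprint=false, stow_gear=false, waive_ballot=false, withhold_appeal=true); no atom is both obligatory and forbidden, so the set is consistent.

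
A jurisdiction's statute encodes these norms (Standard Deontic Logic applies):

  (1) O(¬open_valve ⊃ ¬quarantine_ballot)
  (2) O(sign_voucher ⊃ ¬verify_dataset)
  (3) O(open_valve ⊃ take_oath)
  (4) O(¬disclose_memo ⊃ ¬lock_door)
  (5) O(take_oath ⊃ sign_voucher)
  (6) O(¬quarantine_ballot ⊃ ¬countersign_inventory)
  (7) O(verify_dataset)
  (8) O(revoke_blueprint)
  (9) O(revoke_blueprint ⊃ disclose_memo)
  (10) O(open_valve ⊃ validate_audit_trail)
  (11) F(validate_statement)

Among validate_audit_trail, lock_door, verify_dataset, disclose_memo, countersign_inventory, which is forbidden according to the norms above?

countersign_inventory

Premise 7 gives O(verify_dataset).
Premise 2 is O(sign_voucher ⊃ ¬verify_dataset); contrapositively O(verify_dataset ⊃ ¬sign_voucher). Since O(verify_dataset) holds, K gives O(¬sign_voucher).
Premise 5, O(take_oath ⊃ sign_voucher), contraposes to O(¬sign_voucher ⊃ ¬take_oath); with O(¬sign_voucher) we get O(¬take_oath).
Premise 3 is O(open_valve ⊃ take_oath); contrapositively O(¬take_oath ⊃ ¬open_valve). Since O(¬take_oath) holds, K gives O(¬open_valve).
Applying K to premise 1 (O(¬open_valve ⊃ ¬quarantine_ballot)) and O(¬open_valve) yields O(¬quarantine_ballot).
From O(¬quarantine_ballot) and premise 6, O(¬quarantine_ballot ⊃ ¬countersign_inventory), we obtain O(¬countersign_inventory).
So O(¬countersign_inventory) holds, i.e. countersign_inventory is forbidden. None of the other listed options is forbidden under the premises.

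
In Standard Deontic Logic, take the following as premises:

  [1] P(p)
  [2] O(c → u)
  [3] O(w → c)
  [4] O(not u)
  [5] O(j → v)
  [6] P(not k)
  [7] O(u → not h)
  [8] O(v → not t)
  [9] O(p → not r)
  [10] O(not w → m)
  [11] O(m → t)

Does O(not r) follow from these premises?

No

Premise 9 is O(p → not r), but O(p) is not derivable from the premises (the permission P(p) asserts only not O(not p), not O(p)), so it does not yield O(not r).
No other premise forces O(not r). An ideal world satisfying every premise can still have not r false, so O(not r) is not derivable.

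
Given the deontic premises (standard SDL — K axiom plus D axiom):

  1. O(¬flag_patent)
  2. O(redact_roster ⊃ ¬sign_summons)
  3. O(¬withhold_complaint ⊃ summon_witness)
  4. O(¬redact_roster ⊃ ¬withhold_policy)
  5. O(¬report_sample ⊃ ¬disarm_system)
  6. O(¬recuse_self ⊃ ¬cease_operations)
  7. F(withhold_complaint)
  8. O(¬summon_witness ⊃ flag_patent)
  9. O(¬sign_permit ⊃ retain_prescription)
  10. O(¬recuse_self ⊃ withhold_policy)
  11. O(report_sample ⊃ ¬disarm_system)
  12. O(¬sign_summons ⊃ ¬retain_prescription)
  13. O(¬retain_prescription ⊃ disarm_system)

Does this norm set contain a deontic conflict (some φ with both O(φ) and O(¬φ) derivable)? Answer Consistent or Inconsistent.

Consistent

Premise 8 is O(¬summon_witness ⊃ flag_patent), but O(¬summon_witness) is not derivable from the premises, so it does not yield O(flag_patent).
So O(flag_patent) is not derivable, and the apparent clash with O(¬flag_patent) does not arise.
A world satisfying every obligation exists (e.g. cease_operations=false, disarm_system=false, flag_patent=false, recuse_self=true, redact_roster=false, report_sample=false, retain_prescription=true, sign_permit=false, sign_summons=true, summon_witness=true, withhold_complaint=false, withhold_policy=false); no atom is both obligatory and forbidden, so the set is consistent.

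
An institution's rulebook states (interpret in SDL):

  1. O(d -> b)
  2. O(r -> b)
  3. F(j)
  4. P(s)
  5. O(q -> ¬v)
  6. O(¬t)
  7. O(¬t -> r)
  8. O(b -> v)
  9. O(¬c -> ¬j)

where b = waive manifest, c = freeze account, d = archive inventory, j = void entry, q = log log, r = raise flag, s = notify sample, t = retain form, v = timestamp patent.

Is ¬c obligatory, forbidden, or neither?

Premise 9 is O(¬c -> ¬j); even if O(¬j) held, inferring O(¬c) would be affirming the consequent — invalid.
No premise or chain of K-axiom applications forces O(¬c), and none forces O(c). So ¬c is neither obligatory nor forbidden under these norms.

Neither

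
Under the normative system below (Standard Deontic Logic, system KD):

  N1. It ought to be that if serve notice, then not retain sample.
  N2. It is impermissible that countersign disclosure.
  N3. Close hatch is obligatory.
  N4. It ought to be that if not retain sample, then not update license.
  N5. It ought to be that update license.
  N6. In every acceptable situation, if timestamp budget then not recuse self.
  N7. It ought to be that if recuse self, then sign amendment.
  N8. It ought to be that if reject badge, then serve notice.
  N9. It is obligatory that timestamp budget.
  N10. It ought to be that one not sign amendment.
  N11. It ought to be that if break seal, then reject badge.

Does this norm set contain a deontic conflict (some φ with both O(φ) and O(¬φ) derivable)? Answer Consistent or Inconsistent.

Consistent

Premise 7 is O(recuse_self → sign_amendment), but O(recuse_self) is not derivable from the premises, so it does not yield O(sign_amendment).
So O(sign_amendment) is not derivable, and the apparent clash with O(¬sign_amendment) does not arise.
A world satisfying every obligation exists (e.g. break_seal=false, close_hatch=true, countersign_disclosure=false, recuse_self=false, reject_badge=false, retain_sample=true, serve_notice=false, sign_amendment=false, timestamp_budget=true, update_license=true); no atom is both obligatory and forbidden, so the set is consistent.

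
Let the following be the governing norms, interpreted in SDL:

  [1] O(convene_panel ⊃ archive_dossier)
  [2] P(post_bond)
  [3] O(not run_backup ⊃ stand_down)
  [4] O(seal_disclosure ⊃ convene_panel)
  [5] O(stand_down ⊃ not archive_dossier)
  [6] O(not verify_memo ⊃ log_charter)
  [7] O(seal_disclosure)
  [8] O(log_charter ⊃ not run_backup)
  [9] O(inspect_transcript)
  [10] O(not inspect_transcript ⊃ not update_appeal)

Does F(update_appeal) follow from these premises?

No

Premise 10 is O(not inspect_transcript ⊃ not update_appeal), but O(not inspect_transcript) is not derivable from the premises, so it does not yield O(not update_appeal).
No other premise forces O(not update_appeal). An ideal world satisfying every premise can still have update_appeal true, so F(update_appeal) is not derivable.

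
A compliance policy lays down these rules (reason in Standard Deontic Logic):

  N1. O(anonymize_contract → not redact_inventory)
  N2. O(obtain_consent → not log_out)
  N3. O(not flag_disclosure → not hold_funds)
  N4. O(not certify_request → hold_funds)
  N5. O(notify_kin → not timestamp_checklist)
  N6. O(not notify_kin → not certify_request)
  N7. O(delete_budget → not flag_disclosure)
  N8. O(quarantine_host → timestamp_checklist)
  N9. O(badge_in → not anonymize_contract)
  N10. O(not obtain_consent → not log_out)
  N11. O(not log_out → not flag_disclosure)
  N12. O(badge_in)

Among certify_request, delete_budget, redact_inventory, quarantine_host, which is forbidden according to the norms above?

By case analysis on obtain_consent: premise 2 gives O(obtain_consent → not log_out) and premise 10 gives O(not obtain_consent → not log_out), so O(not log_out) either way.
With premise 11, O(not log_out → not flag_disclosure), the K-axiom yields O(not flag_disclosure).
From O(not flag_disclosure) and premise 3, O(not flag_disclosure → not hold_funds), we obtain O(not hold_funds).
Premise 4 is O(not certify_request → hold_funds); contrapositively O(not hold_funds → certify_request). Since O(not hold_funds) holds, K gives O(certify_request).
Premise 6 is O(not notify_kin → not certify_request); contrapositively O(certify_request → notify_kin). Since O(certify_request) holds, K gives O(notify_kin).
From O(notify_kin) and premise 5, O(notify_kin → not timestamp_checklist), we obtain O(not timestamp_checklist).
Premise 8 is O(quarantine_host → timestamp_checklist); contrapositively O(not timestamp_checklist → not quarantine_host). Since O(not timestamp_checklist) holds, K gives O(not quarantine_host).
So O(not quarantine_host) holds, i.e. quarantine_host is forbidden. None of the other listed options is forbidden under the premises.

quarantine_host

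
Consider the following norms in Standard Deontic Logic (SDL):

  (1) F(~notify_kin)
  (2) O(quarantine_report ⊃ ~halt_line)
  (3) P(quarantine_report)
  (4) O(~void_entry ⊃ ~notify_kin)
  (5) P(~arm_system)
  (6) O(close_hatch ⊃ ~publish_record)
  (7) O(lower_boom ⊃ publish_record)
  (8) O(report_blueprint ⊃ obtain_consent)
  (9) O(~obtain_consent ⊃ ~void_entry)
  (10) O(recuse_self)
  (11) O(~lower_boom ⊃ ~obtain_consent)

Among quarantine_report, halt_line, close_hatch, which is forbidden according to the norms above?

F(~notify_kin) at premise 1 means O(notify_kin).
Premise 4, O(~void_entry ⊃ ~notify_kin), contraposes to O(notify_kin ⊃ void_entry); with O(notify_kin) we get O(void_entry).
Premise 9 is O(~obtain_consent ⊃ ~void_entry); contrapositively O(void_entry ⊃ obtain_consent). Since O(void_entry) holds, K gives O(obtain_consent).
The contrapositive of premise 11 (O(~lower_boom ⊃ ~obtain_consent)) is O(obtain_consent ⊃ lower_boom), and O(obtain_consent) is already established, so O(lower_boom).
Premise 7 is O(lower_boom ⊃ publish_record); since O(lower_boom), deontic closure gives O(publish_record).
Premise 6 is O(close_hatch ⊃ ~publish_record); contrapositively O(publish_record ⊃ ~close_hatch). Since O(publish_record) holds, K gives O(~close_hatch).
So O(~close_hatch) holds, i.e. close_hatch is forbidden. None of the other listed options is forbidden under the premises.

close_hatch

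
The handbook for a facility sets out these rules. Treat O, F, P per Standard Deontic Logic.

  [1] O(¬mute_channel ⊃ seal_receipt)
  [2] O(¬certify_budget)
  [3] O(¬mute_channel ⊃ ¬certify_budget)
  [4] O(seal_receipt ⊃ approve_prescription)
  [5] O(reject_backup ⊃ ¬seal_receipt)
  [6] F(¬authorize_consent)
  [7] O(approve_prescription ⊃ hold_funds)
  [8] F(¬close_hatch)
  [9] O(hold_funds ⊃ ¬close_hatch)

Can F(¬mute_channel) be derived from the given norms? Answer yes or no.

Yes

Premise 8, F(¬close_hatch), is equivalent to O(close_hatch).
The contrapositive of premise 9 (O(hold_funds ⊃ ¬close_hatch)) is O(close_hatch ⊃ ¬hold_funds), and O(close_hatch) is already established, so O(¬hold_funds).
Premise 7 is O(approve_prescription ⊃ hold_funds); contrapositively O(¬hold_funds ⊃ ¬approve_prescription). Since O(¬hold_funds) holds, K gives O(¬approve_prescription).
Premise 4 is O(seal_receipt ⊃ approve_prescription); contrapositively O(¬approve_prescription ⊃ ¬seal_receipt). Since O(¬approve_prescription) holds, K gives O(¬seal_receipt).
The contrapositive of premise 1 (O(¬mute_channel ⊃ seal_receipt)) is O(¬seal_receipt ⊃ mute_channel), and O(¬seal_receipt) is already established, so O(mute_channel).
Premises 2, 3, 5, 6 do not contribute to this derivation.
So O(mute_channel) holds, i.e. F(¬mute_channel). The claim follows.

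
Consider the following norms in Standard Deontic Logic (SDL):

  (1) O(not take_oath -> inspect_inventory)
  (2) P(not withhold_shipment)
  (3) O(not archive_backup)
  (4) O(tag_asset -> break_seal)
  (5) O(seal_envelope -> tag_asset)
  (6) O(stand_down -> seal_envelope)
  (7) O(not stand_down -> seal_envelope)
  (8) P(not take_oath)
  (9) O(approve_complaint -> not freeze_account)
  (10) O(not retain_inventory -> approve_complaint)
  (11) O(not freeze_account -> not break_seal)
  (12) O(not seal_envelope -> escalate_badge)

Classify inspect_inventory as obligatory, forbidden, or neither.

Neither

Premise 1 is O(not take_oath -> inspect_inventory), but O(not take_oath) is not derivable from the premises (the permission P(not take_oath) asserts only not O(take_oath), not O(not take_oath)), so it does not yield O(inspect_inventory).
No premise or chain of K-axiom applications forces O(inspect_inventory), and none forces O(not inspect_inventory). So inspect_inventory is neither obligatory nor forbidden under these norms.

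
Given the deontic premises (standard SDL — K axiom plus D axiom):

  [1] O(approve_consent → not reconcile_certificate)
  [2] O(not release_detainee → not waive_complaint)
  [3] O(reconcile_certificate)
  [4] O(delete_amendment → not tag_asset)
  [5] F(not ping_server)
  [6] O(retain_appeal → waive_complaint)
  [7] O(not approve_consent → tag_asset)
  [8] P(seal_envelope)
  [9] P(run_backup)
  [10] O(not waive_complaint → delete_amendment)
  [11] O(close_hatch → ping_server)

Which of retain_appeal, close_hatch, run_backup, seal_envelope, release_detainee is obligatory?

release_detainee

Premise 3 gives O(reconcile_certificate).
The contrapositive of premise 1 (O(approve_consent → not reconcile_certificate)) is O(reconcile_certificate → not approve_consent), and O(reconcile_certificate) is already established, so O(not approve_consent).
Applying K to premise 7 (O(not approve_consent → tag_asset)) and O(not approve_consent) yields O(tag_asset).
Premise 4 is O(delete_amendment → not tag_asset); contrapositively O(tag_asset → not delete_amendment). Since O(tag_asset) holds, K gives O(not delete_amendment).
Premise 10, O(not waive_complaint → delete_amendment), contraposes to O(not delete_amendment → waive_complaint); with O(not delete_amendment) we get O(waive_complaint).
Premise 2 is O(not release_detainee → not waive_complaint); contrapositively O(waive_complaint → release_detainee). Since O(waive_complaint) holds, K gives O(release_detainee).
So O(release_detainee) holds — release_detainee is obligatory. None of the other listed options is made obligatory by any chain of premises.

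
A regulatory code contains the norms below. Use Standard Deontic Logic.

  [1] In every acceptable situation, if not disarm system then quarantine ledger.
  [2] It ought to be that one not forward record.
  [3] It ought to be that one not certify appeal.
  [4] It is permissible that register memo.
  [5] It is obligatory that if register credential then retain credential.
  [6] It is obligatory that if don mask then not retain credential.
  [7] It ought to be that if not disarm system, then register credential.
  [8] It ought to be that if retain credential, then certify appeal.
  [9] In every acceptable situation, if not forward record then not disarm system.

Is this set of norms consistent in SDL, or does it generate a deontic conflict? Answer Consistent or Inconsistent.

Premise 3 gives O(¬certify_appeal).
Premise 8 is O(retain_credential → certify_appeal); contrapositively O(¬certify_appeal → ¬retain_credential). Since O(¬certify_appeal) holds, K gives O(¬retain_credential).
Premise 5 is O(register_credential → retain_credential); contrapositively O(¬retain_credential → ¬register_credential). Since O(¬retain_credential) holds, K gives O(¬register_credential).
The contrapositive of premise 7 (O(¬disarm_system → register_credential)) is O(¬register_credential → disarm_system), and O(¬register_credential) is already established, so O(disarm_system).
The contrapositive of premise 9 (O(¬forward_record → ¬disarm_system)) is O(disarm_system → forward_record), and O(disarm_system) is already established, so O(forward_record).
But premise 2 directly asserts O(¬forward_record).
We now have both O(forward_record) and O(¬forward_record) — forward_record is simultaneously obligatory and forbidden, violating the D-axiom.

Inconsistent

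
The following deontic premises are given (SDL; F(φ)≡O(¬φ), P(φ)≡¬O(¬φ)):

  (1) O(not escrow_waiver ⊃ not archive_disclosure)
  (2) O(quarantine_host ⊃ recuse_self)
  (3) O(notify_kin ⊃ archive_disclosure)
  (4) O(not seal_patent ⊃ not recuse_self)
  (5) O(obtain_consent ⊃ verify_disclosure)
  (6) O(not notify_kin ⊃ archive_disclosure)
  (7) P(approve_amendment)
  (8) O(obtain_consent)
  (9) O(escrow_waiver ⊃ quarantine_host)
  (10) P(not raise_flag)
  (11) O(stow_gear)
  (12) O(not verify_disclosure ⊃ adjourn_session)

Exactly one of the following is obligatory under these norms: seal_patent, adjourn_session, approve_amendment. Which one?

seal_patent

Premises 3 and 6 cover both cases: O(notify_kin ⊃ archive_disclosure) and O(not notify_kin ⊃ archive_disclosure). Since notify_kin ∨ not notify_kin is a tautology, O(archive_disclosure) follows.
Premise 1, O(not escrow_waiver ⊃ not archive_disclosure), contraposes to O(archive_disclosure ⊃ escrow_waiver); with O(archive_disclosure) we get O(escrow_waiver).
Premise 9 is O(escrow_waiver ⊃ quarantine_host); since O(escrow_waiver), deontic closure gives O(quarantine_host).
Premise 2 is O(quarantine_host ⊃ recuse_self); since O(quarantine_host), deontic closure gives O(recuse_self).
Premise 4 is O(not seal_patent ⊃ not recuse_self); contrapositively O(recuse_self ⊃ seal_patent). Since O(recuse_self) holds, K gives O(seal_patent).
So O(seal_patent) holds — seal_patent is obligatory. None of the other listed options is made obligatory by any chain of premises.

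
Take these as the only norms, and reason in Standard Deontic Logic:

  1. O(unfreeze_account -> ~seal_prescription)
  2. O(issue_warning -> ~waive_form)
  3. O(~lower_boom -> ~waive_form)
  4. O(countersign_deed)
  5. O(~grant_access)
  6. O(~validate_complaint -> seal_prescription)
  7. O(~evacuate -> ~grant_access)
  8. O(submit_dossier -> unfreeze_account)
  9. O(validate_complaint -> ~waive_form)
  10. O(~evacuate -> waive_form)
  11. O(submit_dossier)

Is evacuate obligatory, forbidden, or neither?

Obligatory

Premise 11 gives O(submit_dossier).
With premise 8, O(submit_dossier -> unfreeze_account), the K-axiom yields O(unfreeze_account).
With premise 1, O(unfreeze_account -> ~seal_prescription), the K-axiom yields O(~seal_prescription).
Premise 6, O(~validate_complaint -> seal_prescription), contraposes to O(~seal_prescription -> validate_complaint); with O(~seal_prescription) we get O(validate_complaint).
With premise 9, O(validate_complaint -> ~waive_form), the K-axiom yields O(~waive_form).
The contrapositive of premise 10 (O(~evacuate -> waive_form)) is O(~waive_form -> evacuate), and O(~waive_form) is already established, so O(evacuate).
Premises 2, 3, 4, 5, 7 do not contribute to this derivation.
Hence evacuate is obligatory.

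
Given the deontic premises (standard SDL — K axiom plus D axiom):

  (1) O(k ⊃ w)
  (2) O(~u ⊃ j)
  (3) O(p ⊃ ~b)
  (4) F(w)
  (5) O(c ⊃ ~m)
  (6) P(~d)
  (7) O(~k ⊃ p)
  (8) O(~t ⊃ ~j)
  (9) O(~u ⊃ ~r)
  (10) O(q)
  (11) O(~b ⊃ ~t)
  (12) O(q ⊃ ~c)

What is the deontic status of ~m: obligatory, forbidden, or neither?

Premise 5 is O(c ⊃ ~m), but O(c) is not derivable from the premises, so it does not yield O(~m).
No premise or chain of K-axiom applications forces O(~m), and none forces O(m). So ~m is neither obligatory nor forbidden under these norms.

Neither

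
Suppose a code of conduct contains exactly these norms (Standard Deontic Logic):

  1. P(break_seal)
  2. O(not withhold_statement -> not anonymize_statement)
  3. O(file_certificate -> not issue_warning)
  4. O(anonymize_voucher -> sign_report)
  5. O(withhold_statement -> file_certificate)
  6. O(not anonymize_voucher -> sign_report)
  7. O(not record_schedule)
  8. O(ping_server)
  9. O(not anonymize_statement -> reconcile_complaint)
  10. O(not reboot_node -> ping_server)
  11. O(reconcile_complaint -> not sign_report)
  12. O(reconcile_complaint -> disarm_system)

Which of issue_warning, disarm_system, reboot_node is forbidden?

issue_warning

Premises 4 and 6 cover both cases: O(anonymize_voucher -> sign_report) and O(not anonymize_voucher -> sign_report). Since anonymize_voucher ∨ not anonymize_voucher is a tautology, O(sign_report) follows.
Premise 11, O(reconcile_complaint -> not sign_report), contraposes to O(sign_report -> not reconcile_complaint); with O(sign_report) we get O(not reconcile_complaint).
The contrapositive of premise 9 (O(not anonymize_statement -> reconcile_complaint)) is O(not reconcile_complaint -> anonymize_statement), and O(not reconcile_complaint) is already established, so O(anonymize_statement).
The contrapositive of premise 2 (O(not withhold_statement -> not anonymize_statement)) is O(anonymize_statement -> withhold_statement), and O(anonymize_statement) is already established, so O(withhold_statement).
From O(withhold_statement) and premise 5, O(withhold_statement -> file_certificate), we obtain O(file_certificate).
Premise 3 is O(file_certificate -> not issue_warning); since O(file_certificate), deontic closure gives O(not issue_warning).
So O(not issue_warning) holds, i.e. issue_warning is forbidden. None of the other listed options is forbidden under the premises.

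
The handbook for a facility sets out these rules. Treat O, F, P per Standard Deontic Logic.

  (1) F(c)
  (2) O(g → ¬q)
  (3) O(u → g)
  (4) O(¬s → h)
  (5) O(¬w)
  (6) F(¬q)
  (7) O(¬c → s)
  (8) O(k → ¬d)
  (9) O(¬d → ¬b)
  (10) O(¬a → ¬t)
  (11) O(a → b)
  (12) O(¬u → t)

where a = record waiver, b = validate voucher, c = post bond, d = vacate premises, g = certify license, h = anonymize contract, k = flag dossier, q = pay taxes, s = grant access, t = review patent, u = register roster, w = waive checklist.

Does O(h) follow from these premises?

Premise 4 is O(¬s → h), but O(¬s) is not derivable from the premises, so it does not yield O(h).
No other premise forces O(h). An ideal world satisfying every premise can still have h false, so O(h) is not derivable.

No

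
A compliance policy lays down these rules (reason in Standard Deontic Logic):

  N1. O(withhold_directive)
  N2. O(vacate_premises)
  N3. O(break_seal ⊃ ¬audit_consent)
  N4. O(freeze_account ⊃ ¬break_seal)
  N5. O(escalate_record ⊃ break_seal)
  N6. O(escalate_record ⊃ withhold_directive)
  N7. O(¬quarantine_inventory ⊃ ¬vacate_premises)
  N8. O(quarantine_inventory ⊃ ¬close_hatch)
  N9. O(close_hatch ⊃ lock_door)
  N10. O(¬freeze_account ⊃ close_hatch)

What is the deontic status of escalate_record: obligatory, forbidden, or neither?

Premise 2 gives O(vacate_premises).
The contrapositive of premise 7 (O(¬quarantine_inventory ⊃ ¬vacate_premises)) is O(vacate_premises ⊃ quarantine_inventory), and O(vacate_premises) is already established, so O(quarantine_inventory).
With premise 8, O(quarantine_inventory ⊃ ¬close_hatch), the K-axiom yields O(¬close_hatch).
Premise 10, O(¬freeze_account ⊃ close_hatch), contraposes to O(¬close_hatch ⊃ freeze_account); with O(¬close_hatch) we get O(freeze_account).
From O(freeze_account) and premise 4, O(freeze_account ⊃ ¬break_seal), we obtain O(¬break_seal).
Premise 5, O(escalate_record ⊃ break_seal), contraposes to O(¬break_seal ⊃ ¬escalate_record); with O(¬break_seal) we get O(¬escalate_record).
Premises 1, 3, 6, 9 do not contribute to this derivation.
Thus O(¬escalate_record), which is F(escalate_record): escalate_record is forbidden.

Forbidden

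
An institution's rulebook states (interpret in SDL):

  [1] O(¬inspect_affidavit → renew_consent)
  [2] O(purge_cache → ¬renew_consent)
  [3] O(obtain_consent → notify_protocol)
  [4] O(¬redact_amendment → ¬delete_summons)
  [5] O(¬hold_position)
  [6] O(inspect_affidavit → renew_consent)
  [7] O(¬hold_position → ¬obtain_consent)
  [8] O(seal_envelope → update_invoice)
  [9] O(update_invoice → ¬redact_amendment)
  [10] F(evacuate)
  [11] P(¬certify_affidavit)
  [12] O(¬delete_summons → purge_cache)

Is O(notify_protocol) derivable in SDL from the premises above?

No

Premise 3 is O(obtain_consent → notify_protocol), but O(obtain_consent) is not derivable from the premises, so it does not yield O(notify_protocol).
No other premise forces O(notify_protocol). An ideal world satisfying every premise can still have notify_protocol false, so O(notify_protocol) is not derivable.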